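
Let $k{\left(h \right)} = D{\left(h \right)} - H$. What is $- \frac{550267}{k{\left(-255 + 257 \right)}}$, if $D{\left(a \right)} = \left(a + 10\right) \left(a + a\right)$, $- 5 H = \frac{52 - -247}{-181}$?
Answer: $- \frac{497991635}{43141} \approx -11543.0$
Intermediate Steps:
$H = \frac{299}{905}$ ($H = - \frac{\left(52 - -247\right) \frac{1}{-181}}{5} = - \frac{\left(52 + 247\right) \left(- \frac{1}{181}\right)}{5} = - \frac{299 \left(- \frac{1}{181}\right)}{5} = \left(- \frac{1}{5}\right) \left(- \frac{299}{181}\right) = \frac{299}{905} \approx 0.33039$)
$D{\left(a \right)} = 2 a \left(10 + a\right)$ ($D{\left(a \right)} = \left(10 + a\right) 2 a = 2 a \left(10 + a\right)$)
$k{\left(h \right)} = - \frac{299}{905} + 2 h \left(10 + h\right)$ ($k{\left(h \right)} = 2 h \left(10 + h\right) - \frac{299}{905} = - \frac{299}{905} + 2 h \left(10 + h\right)$)
$- \frac{550267}{k{\left(-255 + 257 \right)}} = - \frac{550267}{- \frac{299}{905} + 2 \left(-255 + 257\right) \left(10 + \left(-255 + 257\right)\right)} = - \frac{550267}{- \frac{299}{905} + 2 \cdot 2 \left(10 + 2\right)} = - \frac{550267}{- \frac{299}{905} + 2 \cdot 2 \cdot 12} = - \frac{550267}{- \frac{299}{905} + 48} = - \frac{550267}{\frac{43141}{905}} = \left(-550267\right) \frac{905}{43141} = - \frac{497991635}{43141}$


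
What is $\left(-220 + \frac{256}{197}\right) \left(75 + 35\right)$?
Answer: $- \frac{4739240}{197} \approx -24057.0$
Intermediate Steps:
$\left(-220 + \frac{256}{197}\right) \left(75 + 35\right) = \left(-220 + 256 \cdot \frac{1}{197}\right) 110 = \left(-220 + \frac{256}{197}\right) 110 = \left(- \frac{43084}{197}\right) 110 = - \frac{4739240}{197}$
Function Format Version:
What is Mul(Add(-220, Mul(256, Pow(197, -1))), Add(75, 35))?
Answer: Rational(-4739240, 197) ≈ -24057.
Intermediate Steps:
Mul(Add(-220, Mul(256, Pow(197, -1))), Add(75, 35)) = Mul(Add(-220, Mul(256, Rational(1, 197))), 110) = Mul(Add(-220, Rational(256, 197)), 110) = Mul(Rational(-43084, 197), 110) = Rational(-4739240, 197)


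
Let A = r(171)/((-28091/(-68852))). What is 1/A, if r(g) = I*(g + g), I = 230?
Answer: 4013/773699760 ≈ 5.1868e-6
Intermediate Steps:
r(g) = 460*g (r(g) = 230*(g + g) = 230*(2*g) = 460*g)
A = 773699760/4013 (A = (460*171)/((-28091/(-68852))) = 78660/((-28091*(-1/68852))) = 78660/(4013/9836) = 78660*(9836/4013) = 773699760/4013 ≈ 1.9280e+5)
1/A = 1/(773699760/4013) = 4013/773699760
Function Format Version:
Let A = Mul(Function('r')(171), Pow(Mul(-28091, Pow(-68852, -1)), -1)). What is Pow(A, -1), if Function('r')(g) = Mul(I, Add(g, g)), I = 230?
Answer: Rational(4013, 773699760) ≈ 5.1868e-6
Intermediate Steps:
Function('r')(g) = Mul(460, g) (Function('r')(g) = Mul(230, Add(g, g)) = Mul(230, Mul(2, g)) = Mul(460, g))
A = Rational(773699760, 4013) (A = Mul(Mul(460, 171), Pow(Mul(-28091, Pow(-68852, -1)), -1)) = Mul(78660, Pow(Mul(-28091, Rational(-1, 68852)), -1)) = Mul(78660, Pow(Rational(4013, 9836), -1)) = Mul(78660, Rational(9836, 4013)) = Rational(773699760, 4013) ≈ 1.9280e+5)
Pow(A, -1) = Pow(Rational(773699760, 4013), -1) = Rational(4013, 773699760)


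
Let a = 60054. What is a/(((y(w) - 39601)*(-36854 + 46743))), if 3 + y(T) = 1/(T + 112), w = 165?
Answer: -5544986/36161788641 ≈ -0.00015334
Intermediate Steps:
y(T) = -3 + 1/(112 + T) (y(T) = -3 + 1/(T + 112) = -3 + 1/(112 + T))
a/(((y(w) - 39601)*(-36854 + 46743))) = 60054/((((-335 - 3*165)/(112 + 165) - 39601)*(-36854 + 46743))) = 60054/((((-335 - 495)/277 - 39601)*9889)) = 60054/((((1/277)*(-830) - 39601)*9889)) = 60054/(((-830/277 - 39601)*9889)) = 60054/((-10970307/277*9889)) = 60054/(-108485365923/277) = 60054*(-277/108485365923) = -5544986/36161788641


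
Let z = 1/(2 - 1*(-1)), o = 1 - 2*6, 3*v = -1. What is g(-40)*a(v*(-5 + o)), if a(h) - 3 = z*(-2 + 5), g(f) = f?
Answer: -160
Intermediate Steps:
v = -⅓ (v = (⅓)*(-1) = -⅓ ≈ -0.33333)
o = -11 (o = 1 - 12 = -11)
z = ⅓ (z = 1/(2 + 1) = 1/3 = ⅓ ≈ 0.33333)
a(h) = 4 (a(h) = 3 + (-2 + 5)/3 = 3 + (⅓)*3 = 3 + 1 = 4)
g(-40)*a(v*(-5 + o)) = -40*4 = -160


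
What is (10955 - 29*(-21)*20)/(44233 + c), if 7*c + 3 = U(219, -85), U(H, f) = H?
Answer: 161945/309847 ≈ 0.52266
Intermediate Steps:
c = 216/7 (c = -3/7 + (⅐)*219 = -3/7 + 219/7 = 216/7 ≈ 30.857)
(10955 - 29*(-21)*20)/(44233 + c) = (10955 - 29*(-21)*20)/(44233 + 216/7) = (10955 + 609*20)/(309847/7) = (10955 + 12180)*(7/309847) = 23135*(7/309847) = 161945/309847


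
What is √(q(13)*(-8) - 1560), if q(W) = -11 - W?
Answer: 6*I*√38 ≈ 36.987*I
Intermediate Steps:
√(q(13)*(-8) - 1560) = √((-11 - 1*13)*(-8) - 1560) = √((-11 - 13)*(-8) - 1560) = √(-24*(-8) - 1560) = √(192 - 1560) = √(-1368) = 6*I*√38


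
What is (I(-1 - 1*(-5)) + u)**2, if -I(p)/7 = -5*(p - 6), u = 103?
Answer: 1089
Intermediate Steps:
I(p) = -210 + 35*p (I(p) = -(-35)*(p - 6) = -(-35)*(-6 + p) = -7*(30 - 5*p) = -210 + 35*p)
(I(-1 - 1*(-5)) + u)**2 = ((-210 + 35*(-1 - 1*(-5))) + 103)**2 = ((-210 + 35*(-1 + 5)) + 103)**2 = ((-210 + 35*4) + 103)**2 = ((-210 + 140) + 103)**2 = (-70 + 103)**2 = 33**2 = 1089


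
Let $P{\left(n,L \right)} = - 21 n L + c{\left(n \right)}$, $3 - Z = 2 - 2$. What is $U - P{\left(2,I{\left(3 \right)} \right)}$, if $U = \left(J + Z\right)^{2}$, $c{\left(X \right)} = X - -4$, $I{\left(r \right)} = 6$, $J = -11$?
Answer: $310$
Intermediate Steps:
$Z = 3$ ($Z = 3 - \left(2 - 2\right) = 3 - 0 = 3 + 0 = 3$)
$c{\left(X \right)} = 4 + X$ ($c{\left(X \right)} = X + 4 = 4 + X$)
$P{\left(n,L \right)} = 4 + n - 21 L n$ ($P{\left(n,L \right)} = - 21 n L + \left(4 + n\right) = - 21 L n + \left(4 + n\right) = 4 + n - 21 L n$)
$U = 64$ ($U = \left(-11 + 3\right)^{2} = \left(-8\right)^{2} = 64$)
$U - P{\left(2,I{\left(3 \right)} \right)} = 64 - \left(4 + 2 - 126 \cdot 2\right) = 64 - \left(4 + 2 - 252\right) = 64 - -246 = 64 + 246 = 310$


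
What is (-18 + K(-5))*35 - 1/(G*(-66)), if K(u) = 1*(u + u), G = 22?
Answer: -1422959/1452 ≈ -980.00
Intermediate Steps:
K(u) = 2*u (K(u) = 1*(2*u) = 2*u)
(-18 + K(-5))*35 - 1/(G*(-66)) = (-18 + 2*(-5))*35 - 1/(22*(-66)) = (-18 - 10)*35 - 1/(-1452) = -28*35 - 1*(-1/1452) = -980 + 1/1452 = -1422959/1452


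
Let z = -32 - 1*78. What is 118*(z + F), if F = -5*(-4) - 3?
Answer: -10974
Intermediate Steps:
z = -110 (z = -32 - 78 = -110)
F = 17 (F = 20 - 3 = 17)
118*(z + F) = 118*(-110 + 17) = 118*(-93) = -10974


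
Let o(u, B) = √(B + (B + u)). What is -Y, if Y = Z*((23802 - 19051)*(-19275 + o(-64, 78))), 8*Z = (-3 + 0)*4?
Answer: -274726575/2 + 14253*√23 ≈ -1.3729e+8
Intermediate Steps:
o(u, B) = √(u + 2*B)
Z = -3/2 (Z = ((-3 + 0)*4)/8 = (-3*4)/8 = (⅛)*(-12) = -3/2 ≈ -1.5000)
Y = 274726575/2 - 14253*√23 (Y = -3*(23802 - 19051)*(-19275 + √(-64 + 2*78))/2 = -14253*(-19275 + √(-64 + 156))/2 = -14253*(-19275 + √92)/2 = -14253*(-19275 + 2*√23)/2 = -3*(-91575525 + 9502*√23)/2 = 274726575/2 - 14253*√23 ≈ 1.3729e+8)
-Y = -(274726575/2 - 14253*√23) = -274726575/2 + 14253*√23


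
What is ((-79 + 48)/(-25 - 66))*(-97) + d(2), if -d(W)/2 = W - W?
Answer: -3007/91 ≈ -33.044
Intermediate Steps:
d(W) = 0 (d(W) = -2*(W - W) = -2*0 = 0)
((-79 + 48)/(-25 - 66))*(-97) + d(2) = ((-79 + 48)/(-25 - 66))*(-97) + 0 = -31/(-91)*(-97) + 0 = -31*(-1/91)*(-97) + 0 = (31/91)*(-97) + 0 = -3007/91 + 0 = -3007/91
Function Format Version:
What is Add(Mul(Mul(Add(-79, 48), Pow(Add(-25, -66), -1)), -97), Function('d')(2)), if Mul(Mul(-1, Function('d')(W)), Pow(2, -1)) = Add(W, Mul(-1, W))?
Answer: Rational(-3007, 91) ≈ -33.044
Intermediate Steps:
Function('d')(W) = 0 (Function('d')(W) = Mul(-2, Add(W, Mul(-1, W))) = Mul(-2, 0) = 0)
Add(Mul(Mul(Add(-79, 48), Pow(Add(-25, -66), -1)), -97), Function('d')(2)) = Add(Mul(Mul(Add(-79, 48), Pow(Add(-25, -66), -1)), -97), 0) = Add(Mul(Mul(-31, Pow(-91, -1)), -97), 0) = Add(Mul(Mul(-31, Rational(-1, 91)), -97), 0) = Add(Mul(Rational(31, 91), -97), 0) = Add(Rational(-3007, 91), 0) = Rational(-3007, 91)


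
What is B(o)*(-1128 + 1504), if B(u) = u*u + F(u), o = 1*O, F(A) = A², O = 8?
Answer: 48128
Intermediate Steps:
o = 8 (o = 1*8 = 8)
B(u) = 2*u² (B(u) = u*u + u² = u² + u² = 2*u²)
B(o)*(-1128 + 1504) = (2*8²)*(-1128 + 1504) = (2*64)*376 = 128*376 = 48128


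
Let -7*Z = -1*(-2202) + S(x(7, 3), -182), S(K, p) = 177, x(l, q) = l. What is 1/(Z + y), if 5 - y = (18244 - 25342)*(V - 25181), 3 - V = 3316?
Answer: -7/1415755228 ≈ -4.9444e-9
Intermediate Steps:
V = -3313 (V = 3 - 1*3316 = 3 - 3316 = -3313)
y = -202250407 (y = 5 - (18244 - 25342)*(-3313 - 25181) = 5 - (-7098)*(-28494) = 5 - 1*202250412 = 5 - 202250412 = -202250407)
Z = -2379/7 (Z = -(-1*(-2202) + 177)/7 = -(2202 + 177)/7 = -⅐*2379 = -2379/7 ≈ -339.86)
1/(Z + y) = 1/(-2379/7 - 202250407) = 1/(-1415755228/7) = -7/1415755228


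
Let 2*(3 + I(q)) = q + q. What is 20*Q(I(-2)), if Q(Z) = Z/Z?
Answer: 20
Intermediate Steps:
I(q) = -3 + q (I(q) = -3 + (q + q)/2 = -3 + (2*q)/2 = -3 + q)
Q(Z) = 1
20*Q(I(-2)) = 20*1 = 20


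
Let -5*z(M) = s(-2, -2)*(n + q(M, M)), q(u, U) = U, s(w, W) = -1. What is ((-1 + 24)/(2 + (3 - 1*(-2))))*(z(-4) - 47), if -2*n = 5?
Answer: -1587/10 ≈ -158.70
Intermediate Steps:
n = -5/2 (n = -½*5 = -5/2 ≈ -2.5000)
z(M) = -½ + M/5 (z(M) = -(-1)*(-5/2 + M)/5 = -(5/2 - M)/5 = -½ + M/5)
((-1 + 24)/(2 + (3 - 1*(-2))))*(z(-4) - 47) = ((-1 + 24)/(2 + (3 - 1*(-2))))*((-½ + (⅕)*(-4)) - 47) = (23/(2 + (3 + 2)))*((-½ - ⅘) - 47) = (23/(2 + 5))*(-13/10 - 47) = (23/7)*(-483/10) = -1587/10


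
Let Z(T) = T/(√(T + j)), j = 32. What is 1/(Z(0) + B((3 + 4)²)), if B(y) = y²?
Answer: 1/2401 ≈ 0.00041649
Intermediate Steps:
Z(T) = T/√(32 + T) (Z(T) = T/(√(T + 32)) = T/(√(32 + T)) = T/√(32 + T))
1/(Z(0) + B((3 + 4)²)) = 1/(0/√(32 + 0) + ((3 + 4)²)²) = 1/(0/√32 + (7²)²) = 1/(0*(√2/8) + 49²) = 1/(0 + 2401) = 1/2401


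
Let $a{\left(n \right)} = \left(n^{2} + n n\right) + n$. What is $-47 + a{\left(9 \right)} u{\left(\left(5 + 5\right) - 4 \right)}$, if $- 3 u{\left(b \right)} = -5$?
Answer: $238$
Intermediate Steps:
$a{\left(n \right)} = n + 2 n^{2}$ ($a{\left(n \right)} = \left(n^{2} + n^{2}\right) + n = 2 n^{2} + n = n + 2 n^{2}$)
$u{\left(b \right)} = \frac{5}{3}$ ($u{\left(b \right)} = \left(- \frac{1}{3}\right) \left(-5\right) = \frac{5}{3}$)
$-47 + a{\left(9 \right)} u{\left(\left(5 + 5\right) - 4 \right)} = -47 + 9 \left(1 + 2 \cdot 9\right) \frac{5}{3} = -47 + 9 \left(1 + 18\right) \frac{5}{3} = -47 + 9 \cdot 19 \cdot \frac{5}{3} = -47 + 171 \cdot \frac{5}{3} = -47 + 285 = 238$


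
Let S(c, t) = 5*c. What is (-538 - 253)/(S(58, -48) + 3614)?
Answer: -791/3904 ≈ -0.20261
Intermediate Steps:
(-538 - 253)/(S(58, -48) + 3614) = (-538 - 253)/(5*58 + 3614) = -791/(290 + 3614) = -791/3904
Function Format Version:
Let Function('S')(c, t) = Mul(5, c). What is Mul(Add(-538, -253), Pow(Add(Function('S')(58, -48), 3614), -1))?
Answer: Rational(-791, 3904) ≈ -0.20261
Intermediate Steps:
Mul(Add(-538, -253), Pow(Add(Function('S')(58, -48), 3614), -1)) = Mul(Add(-538, -253), Pow(Add(Mul(5, 58), 3614), -1)) = Mul(-791, Pow(Add(290, 3614), -1)) = Mul(-791, Pow(3904, -1)) = Mul(-791, Rational(1, 3904)) = Rational(-791, 3904)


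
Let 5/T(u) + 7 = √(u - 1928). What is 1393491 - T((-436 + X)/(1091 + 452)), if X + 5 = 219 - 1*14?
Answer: 607312648826/435821 + 10*I*√1147660255/3050747 ≈ 1.3935e+6 + 0.11105*I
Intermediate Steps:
X = 200 (X = -5 + (219 - 1*14) = -5 + (219 - 14) = -5 + 205 = 200)
T(u) = 5/(-7 + √(-1928 + u)) (T(u) = 5/(-7 + √(u - 1928)) = 5/(-7 + √(-1928 + u)))
1393491 - T((-436 + X)/(1091 + 452)) = 1393491 - 5/(-7 + √(-1928 + (-436 + 200)/(1091 + 452))) = 1393491 - 5/(-7 + √(-1928 - 236/1543)) = 1393491 - 5/(-7 + √(-2975140/1543)) = 1393491 - 5/(-7 + 2*I*√1147660255/1543)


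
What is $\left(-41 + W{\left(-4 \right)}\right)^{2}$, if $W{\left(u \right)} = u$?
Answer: $2025$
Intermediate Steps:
$\left(-41 + W{\left(-4 \right)}\right)^{2} = \left(-41 - 4\right)^{2} = \left(-45\right)^{2} = 2025$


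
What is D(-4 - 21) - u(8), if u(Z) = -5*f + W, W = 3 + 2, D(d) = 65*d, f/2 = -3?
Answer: -1660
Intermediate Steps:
f = -6 (f = 2*(-3) = -6)
W = 5
u(Z) = 35 (u(Z) = -5*(-6) + 5 = 30 + 5 = 35)
D(-4 - 21) - u(8) = 65*(-4 - 21) - 1*35 = 65*(-25) - 35 = -1625 - 35 = -1660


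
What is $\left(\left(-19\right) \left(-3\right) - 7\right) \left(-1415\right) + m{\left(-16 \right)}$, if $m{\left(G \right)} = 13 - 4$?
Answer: $-70741$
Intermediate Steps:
$m{\left(G \right)} = 9$ ($m{\left(G \right)} = 13 - 4 = 9$)
$\left(\left(-19\right) \left(-3\right) - 7\right) \left(-1415\right) + m{\left(-16 \right)} = \left(\left(-19\right) \left(-3\right) - 7\right) \left(-1415\right) + 9 = \left(57 - 7\right) \left(-1415\right) + 9 = 50 \left(-1415\right) + 9 = -70750 + 9 = -70741$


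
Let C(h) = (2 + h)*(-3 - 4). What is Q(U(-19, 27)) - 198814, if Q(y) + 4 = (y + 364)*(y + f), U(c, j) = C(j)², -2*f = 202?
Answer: 1708784066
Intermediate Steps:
f = -101 (f = -½*202 = -101)
C(h) = -14 - 7*h (C(h) = (2 + h)*(-7) = -14 - 7*h)
U(c, j) = (-14 - 7*j)²
Q(y) = -4 + (-101 + y)*(364 + y) (Q(y) = -4 + (y + 364)*(y - 101) = -4 + (364 + y)*(-101 + y) = -4 + (-101 + y)*(364 + y))
Q(U(-19, 27)) - 198814 = (-36768 + (49*(2 + 27)²)² + 263*(49*(2 + 27)²)) - 198814 = (-36768 + (49*29²)² + 263*(49*29²)) - 198814 = (-36768 + (49*841)² + 263*(49*841)) - 198814 = (-36768 + 41209² + 263*41209) - 198814 = (-36768 + 1698181681 + 10837967) - 198814 = 1708982880 - 198814 = 1708784066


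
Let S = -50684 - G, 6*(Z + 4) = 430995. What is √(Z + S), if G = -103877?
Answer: √500086/2 ≈ 353.58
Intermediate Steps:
Z = 143657/2 (Z = -4 + (⅙)*430995 = -4 + 143665/2 = 143657/2 ≈ 71829.)
S = 53193 (S = -50684 - 1*(-103877) = -50684 + 103877 = 53193)
√(Z + S) = √(143657/2 + 53193) = √(250043/2) = √500086/2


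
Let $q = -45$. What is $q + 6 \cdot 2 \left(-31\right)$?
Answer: $-417$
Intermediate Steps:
$q + 6 \cdot 2 \left(-31\right) = -45 + 6 \cdot 2 \left(-31\right) = -45 + 12 \left(-31\right) = -45 - 372 = -417$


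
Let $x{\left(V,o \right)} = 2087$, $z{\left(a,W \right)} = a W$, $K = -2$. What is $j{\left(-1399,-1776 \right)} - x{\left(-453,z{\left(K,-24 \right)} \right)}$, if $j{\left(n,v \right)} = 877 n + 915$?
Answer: $-1228095$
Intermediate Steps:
$z{\left(a,W \right)} = W a$
$j{\left(n,v \right)} = 915 + 877 n$
$j{\left(-1399,-1776 \right)} - x{\left(-453,z{\left(K,-24 \right)} \right)} = \left(915 + 877 \left(-1399\right)\right) - 2087 = \left(915 - 1226923\right) - 2087 = -1226008 - 2087 = -1228095$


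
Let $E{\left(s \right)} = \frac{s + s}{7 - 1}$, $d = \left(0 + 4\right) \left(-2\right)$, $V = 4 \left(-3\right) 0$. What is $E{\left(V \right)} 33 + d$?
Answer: $-8$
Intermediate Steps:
$V = 0$ ($V = \left(-12\right) 0 = 0$)
$d = -8$ ($d = 4 \left(-2\right) = -8$)
$E{\left(s \right)} = \frac{s}{3}$ ($E{\left(s \right)} = \frac{2 s}{6} = 2 s \frac{1}{6} = \frac{s}{3}$)
$E{\left(V \right)} 33 + d = \frac{1}{3} \cdot 0 \cdot 33 - 8 = 0 \cdot 33 - 8 = 0 - 8 = -8$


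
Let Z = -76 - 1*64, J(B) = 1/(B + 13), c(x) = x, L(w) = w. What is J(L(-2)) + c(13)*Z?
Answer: -20019/11 ≈ -1819.9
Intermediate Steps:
J(B) = 1/(13 + B)
Z = -140 (Z = -76 - 64 = -140)
J(L(-2)) + c(13)*Z = 1/(13 - 2) + 13*(-140) = 1/11 - 1820 = -20019/11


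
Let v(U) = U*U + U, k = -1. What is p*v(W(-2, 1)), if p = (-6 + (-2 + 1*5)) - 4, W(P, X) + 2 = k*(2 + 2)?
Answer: -210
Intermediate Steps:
W(P, X) = -6 (W(P, X) = -2 - (2 + 2) = -2 - 1*4 = -2 - 4 = -6)
v(U) = U + U**2 (v(U) = U**2 + U = U + U**2)
p = -7 (p = (-6 + (-2 + 5)) - 4 = (-6 + 3) - 4 = -3 - 4 = -7)
p*v(W(-2, 1)) = -(-42)*(1 - 6) = -(-42)*(-5) = -7*30 = -210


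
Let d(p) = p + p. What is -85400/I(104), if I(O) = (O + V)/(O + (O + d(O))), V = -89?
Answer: -7105280/3 ≈ -2.3684e+6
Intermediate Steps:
d(p) = 2*p
I(O) = (-89 + O)/(4*O) (I(O) = (O - 89)/(O + (O + 2*O)) = (-89 + O)/(O + 3*O) = (-89 + O)/((4*O)) = (-89 + O)*(1/(4*O)) = (-89 + O)/(4*O))
-85400/I(104) = -85400*416/(-89 + 104) = -85400/((¼)*(1/104)*15) = -85400/15/416 = -85400*416/15 = -7105280/3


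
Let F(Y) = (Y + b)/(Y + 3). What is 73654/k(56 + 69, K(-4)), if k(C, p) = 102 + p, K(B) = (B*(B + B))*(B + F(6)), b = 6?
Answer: 110481/25 ≈ 4419.2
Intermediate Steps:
F(Y) = (6 + Y)/(3 + Y) (F(Y) = (Y + 6)/(Y + 3) = (6 + Y)/(3 + Y))
K(B) = 2*B²*(4/3 + B) (K(B) = (B*(B + B))*(B + (6 + 6)/(3 + 6)) = (B*(2*B))*(B + 12/9) = (2*B²)*(B + (⅑)*12) = (2*B²)*(B + 4/3) = (2*B²)*(4/3 + B) = 2*B²*(4/3 + B))
73654/k(56 + 69, K(-4)) = 73654/(102 + (-4)²*(8/3 + 2*(-4))) = 73654/(102 + 16*(8/3 - 8)) = 73654/(102 + 16*(-16/3)) = 73654/(102 - 256/3) = 73654/(50/3) = 73654*(3/50) = 110481/25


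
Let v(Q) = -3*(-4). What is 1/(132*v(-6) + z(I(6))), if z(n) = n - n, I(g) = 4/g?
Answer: 1/1584 ≈ 0.00063131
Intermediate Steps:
v(Q) = 12
z(n) = 0
1/(132*v(-6) + z(I(6))) = 1/(132*12 + 0) = 1/(1584 + 0) = 1/1584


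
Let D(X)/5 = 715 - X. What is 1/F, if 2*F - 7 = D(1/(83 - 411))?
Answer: 656/1174901 ≈ 0.00055834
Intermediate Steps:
D(X) = 3575 - 5*X (D(X) = 5*(715 - X) = 3575 - 5*X)
F = 1174901/656 (F = 7/2 + (3575 - 5/(83 - 411))/2 = 7/2 + (3575 - 5/(-328))/2 = 7/2 + (3575 - 5*(-1/328))/2 = 7/2 + (3575 + 5/328)/2 = 7/2 + (1/2)*(1172605/328) = 7/2 + 1172605/656 = 1174901/656 ≈ 1791.0)
1/F = 1/(1174901/656) = 656/1174901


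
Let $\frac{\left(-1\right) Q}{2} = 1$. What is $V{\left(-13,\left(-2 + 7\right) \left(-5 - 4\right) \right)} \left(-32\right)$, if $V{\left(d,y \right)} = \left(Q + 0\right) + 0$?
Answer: $64$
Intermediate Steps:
$Q = -2$ ($Q = \left(-2\right) 1 = -2$)
$V{\left(d,y \right)} = -2$ ($V{\left(d,y \right)} = \left(-2 + 0\right) + 0 = -2 + 0 = -2$)
$V{\left(-13,\left(-2 + 7\right) \left(-5 - 4\right) \right)} \left(-32\right) = \left(-2\right) \left(-32\right) = 64$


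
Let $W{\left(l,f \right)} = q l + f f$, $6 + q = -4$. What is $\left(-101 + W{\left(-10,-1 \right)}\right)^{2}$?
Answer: $0$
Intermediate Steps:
$q = -10$ ($q = -6 - 4 = -10$)
$W{\left(l,f \right)} = f^{2} - 10 l$ ($W{\left(l,f \right)} = - 10 l + f f = - 10 l + f^{2} = f^{2} - 10 l$)
$\left(-101 + W{\left(-10,-1 \right)}\right)^{2} = \left(-101 + \left(\left(-1\right)^{2} - -100\right)\right)^{2} = \left(-101 + \left(1 + 100\right)\right)^{2} = \left(-101 + 101\right)^{2} = 0^{2} = 0$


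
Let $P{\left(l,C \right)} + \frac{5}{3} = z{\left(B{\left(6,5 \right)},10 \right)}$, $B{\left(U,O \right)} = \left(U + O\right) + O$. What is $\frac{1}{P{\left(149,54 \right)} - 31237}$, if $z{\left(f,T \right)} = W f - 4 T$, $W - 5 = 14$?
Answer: $- \frac{3}{92924} \approx -3.2284 \cdot 10^{-5}$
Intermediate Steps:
$W = 19$ ($W = 5 + 14 = 19$)
$B{\left(U,O \right)} = U + 2 O$ ($B{\left(U,O \right)} = \left(O + U\right) + O = U + 2 O$)
$z{\left(f,T \right)} = - 4 T + 19 f$ ($z{\left(f,T \right)} = 19 f - 4 T = - 4 T + 19 f$)
$P{\left(l,C \right)} = \frac{787}{3}$ ($P{\left(l,C \right)} = - \frac{5}{3} + \left(\left(-4\right) 10 + 19 \left(6 + 2 \cdot 5\right)\right) = - \frac{5}{3} - \left(40 - 19 \left(6 + 10\right)\right) = - \frac{5}{3} + \left(-40 + 19 \cdot 16\right) = - \frac{5}{3} + \left(-40 + 304\right) = - \frac{5}{3} + 264 = \frac{787}{3}$)
$\frac{1}{P{\left(149,54 \right)} - 31237} = \frac{1}{\frac{787}{3} - 31237} = \frac{1}{- \frac{92924}{3}} = - \frac{3}{92924}$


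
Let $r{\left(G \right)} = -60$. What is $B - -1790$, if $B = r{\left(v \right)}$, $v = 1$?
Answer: $1730$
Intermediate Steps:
$B = -60$
$B - -1790 = -60 - -1790 = -60 + 1790 = 1730$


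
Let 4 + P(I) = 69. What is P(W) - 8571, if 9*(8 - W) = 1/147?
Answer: -8506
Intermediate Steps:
W = 10583/1323 (W = 8 - ⅑/147 = 8 - ⅑*1/147 = 8 - 1/1323 = 10583/1323 ≈ 7.9992)
P(I) = 65 (P(I) = -4 + 69 = 65)
P(W) - 8571 = 65 - 8571 = -8506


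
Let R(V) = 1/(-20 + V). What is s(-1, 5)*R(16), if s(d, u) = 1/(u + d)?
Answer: -1/16 ≈ -0.062500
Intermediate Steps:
s(d, u) = 1/(d + u)
s(-1, 5)*R(16) = 1/((-1 + 5)*(-20 + 16)) = 1/(4*(-4)) = (1/4)*(-1/4) = -1/16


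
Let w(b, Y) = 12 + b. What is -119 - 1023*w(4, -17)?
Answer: -16487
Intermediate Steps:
-119 - 1023*w(4, -17) = -119 - 1023*(12 + 4) = -119 - 1023*16 = -119 - 16368 = -16487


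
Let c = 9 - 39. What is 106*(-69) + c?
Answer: -7344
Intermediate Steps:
c = -30
106*(-69) + c = 106*(-69) - 30 = -7314 - 30 = -7344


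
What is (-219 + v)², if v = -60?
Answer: 77841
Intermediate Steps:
(-219 + v)² = (-219 - 60)² = (-279)² = 77841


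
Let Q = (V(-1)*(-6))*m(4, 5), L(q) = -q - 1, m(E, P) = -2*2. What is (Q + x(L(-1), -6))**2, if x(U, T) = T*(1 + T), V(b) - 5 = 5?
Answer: 72900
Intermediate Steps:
m(E, P) = -4
V(b) = 10 (V(b) = 5 + 5 = 10)
L(q) = -1 - q
Q = 240 (Q = (10*(-6))*(-4) = -60*(-4) = 240)
(Q + x(L(-1), -6))**2 = (240 - 6*(1 - 6))**2 = (240 - 6*(-5))**2 = (240 + 30)**2 = 270**2 = 72900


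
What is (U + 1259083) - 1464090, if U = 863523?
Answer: 658516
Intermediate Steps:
(U + 1259083) - 1464090 = (863523 + 1259083) - 1464090 = 2122606 - 1464090 = 658516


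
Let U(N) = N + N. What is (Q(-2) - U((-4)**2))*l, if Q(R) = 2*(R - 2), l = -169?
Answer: 6760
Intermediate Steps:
U(N) = 2*N
Q(R) = -4 + 2*R (Q(R) = 2*(-2 + R) = -4 + 2*R)
(Q(-2) - U((-4)**2))*l = ((-4 + 2*(-2)) - 2*(-4)**2)*(-169) = ((-4 - 4) - 2*16)*(-169) = (-8 - 1*32)*(-169) = (-8 - 32)*(-169) = -40*(-169) = 6760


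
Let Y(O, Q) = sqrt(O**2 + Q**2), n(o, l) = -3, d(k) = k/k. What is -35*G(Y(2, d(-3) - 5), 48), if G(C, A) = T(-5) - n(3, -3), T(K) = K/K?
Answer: -140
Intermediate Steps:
d(k) = 1
T(K) = 1
G(C, A) = 4 (G(C, A) = 1 - 1*(-3) = 1 + 3 = 4)
-35*G(Y(2, d(-3) - 5), 48) = -35*4 = -140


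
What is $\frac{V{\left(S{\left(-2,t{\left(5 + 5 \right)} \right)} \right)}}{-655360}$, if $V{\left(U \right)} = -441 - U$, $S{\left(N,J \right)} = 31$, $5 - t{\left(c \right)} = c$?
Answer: $\frac{59}{81920} \approx 0.00072022$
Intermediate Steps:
$t{\left(c \right)} = 5 - c$
$\frac{V{\left(S{\left(-2,t{\left(5 + 5 \right)} \right)} \right)}}{-655360} = \frac{-441 - 31}{-655360} = \left(-441 - 31\right) \left(- \frac{1}{655360}\right) = \left(-472\right) \left(- \frac{1}{655360}\right) = \frac{59}{81920}$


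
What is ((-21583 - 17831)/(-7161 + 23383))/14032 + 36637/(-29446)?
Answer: -2085183698473/1675676926096 ≈ -1.2444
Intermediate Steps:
((-21583 - 17831)/(-7161 + 23383))/14032 + 36637/(-29446) = -39414/16222*(1/14032) + 36637*(-1/29446) = -39414*1/16222*(1/14032) - 36637/29446 = -19707/8111*1/14032 - 36637/29446 = -19707/113813552 - 36637/29446 = -2085183698473/1675676926096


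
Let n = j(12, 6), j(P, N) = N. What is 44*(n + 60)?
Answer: 2904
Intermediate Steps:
n = 6
44*(n + 60) = 44*(6 + 60) = 44*66 = 2904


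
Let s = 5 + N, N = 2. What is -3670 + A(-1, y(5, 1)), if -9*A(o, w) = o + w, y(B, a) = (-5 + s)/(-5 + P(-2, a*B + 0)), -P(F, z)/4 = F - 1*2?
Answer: -40369/11 ≈ -3669.9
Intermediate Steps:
P(F, z) = 8 - 4*F (P(F, z) = -4*(F - 1*2) = -4*(F - 2) = -4*(-2 + F) = 8 - 4*F)
s = 7 (s = 5 + 2 = 7)
y(B, a) = 2/11 (y(B, a) = (-5 + 7)/(-5 + (8 - 4*(-2))) = 2/(-5 + (8 + 8)) = 2/(-5 + 16) = 2/11)
A(o, w) = -o/9 - w/9 (A(o, w) = -(o + w)/9 = -o/9 - w/9)
-3670 + A(-1, y(5, 1)) = -3670 + (-1/9*(-1) - 1/9*2/11) = -3670 + (1/9 - 2/99) = -3670 + 1/11 = -40369/11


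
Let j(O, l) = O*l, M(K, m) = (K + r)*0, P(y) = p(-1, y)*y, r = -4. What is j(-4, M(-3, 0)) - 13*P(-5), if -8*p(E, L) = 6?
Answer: -195/4 ≈ -48.750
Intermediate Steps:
p(E, L) = -3/4 (p(E, L) = -1/8*6 = -3/4)
P(y) = -3*y/4
M(K, m) = 0 (M(K, m) = (K - 4)*0 = (-4 + K)*0 = 0)
j(-4, M(-3, 0)) - 13*P(-5) = -4*0 - (-39)*(-5)/4 = 0 - 13*15/4 = 0 - 195/4 = -195/4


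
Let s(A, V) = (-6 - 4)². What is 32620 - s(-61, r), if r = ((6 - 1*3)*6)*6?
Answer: 32520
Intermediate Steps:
r = 108 (r = ((6 - 3)*6)*6 = (3*6)*6 = 18*6 = 108)
s(A, V) = 100 (s(A, V) = (-10)² = 100)
32620 - s(-61, r) = 32620 - 1*100 = 32620 - 100 = 32520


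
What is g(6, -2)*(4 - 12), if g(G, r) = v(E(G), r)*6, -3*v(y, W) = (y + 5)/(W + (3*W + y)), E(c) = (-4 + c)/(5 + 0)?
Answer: -216/19 ≈ -11.368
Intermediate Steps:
E(c) = -⅘ + c/5 (E(c) = (-4 + c)/5 = (-4 + c)*(⅕) = -⅘ + c/5)
v(y, W) = -(5 + y)/(3*(y + 4*W)) (v(y, W) = -(y + 5)/(3*(W + (3*W + y))) = -(5 + y)/(3*(W + (y + 3*W))) = -(5 + y)/(3*(y + 4*W)))
g(G, r) = 2*(-21/5 - G/5)/(-⅘ + 4*r + G/5) (g(G, r) = ((-5 - (-⅘ + G/5))/(3*((-⅘ + G/5) + 4*r)))*6 = ((-5 + (⅘ - G/5))/(3*(-⅘ + 4*r + G/5)))*6 = ((-21/5 - G/5)/(3*(-⅘ + 4*r + G/5)))*6 = 2*(-21/5 - G/5)/(-⅘ + 4*r + G/5))
g(6, -2)*(4 - 12) = (2*(-21 - 1*6)/(-4 + 6 + 20*(-2)))*(4 - 12) = (2*(-21 - 6)/(-4 + 6 - 40))*(-8) = (2*(-27)/(-38))*(-8) = (2*(-1/38)*(-27))*(-8) = (27/19)*(-8) = -216/19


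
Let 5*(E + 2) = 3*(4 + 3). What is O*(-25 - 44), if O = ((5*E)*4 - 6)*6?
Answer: -15732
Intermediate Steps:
E = 11/5 (E = -2 + (3*(4 + 3))/5 = -2 + (3*7)/5 = -2 + (1/5)*21 = -2 + 21/5 = 11/5 ≈ 2.2000)
O = 228 (O = ((5*(11/5))*4 - 6)*6 = (11*4 - 6)*6 = (44 - 6)*6 = 38*6 = 228)
O*(-25 - 44) = 228*(-25 - 44) = 228*(-69) = -15732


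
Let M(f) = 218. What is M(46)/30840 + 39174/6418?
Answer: 302381321/49482780 ≈ 6.1108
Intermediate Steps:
M(46)/30840 + 39174/6418 = 218/30840 + 39174/6418 = 218*(1/30840) + 39174*(1/6418) = 109/15420 + 19587/3209 = 302381321/49482780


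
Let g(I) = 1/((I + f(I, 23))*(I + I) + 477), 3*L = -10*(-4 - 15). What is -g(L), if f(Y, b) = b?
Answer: -9/102713 ≈ -8.7623e-5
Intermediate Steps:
L = 190/3 (L = (-10*(-4 - 15))/3 = (-10*(-19))/3 = (1/3)*190 = 190/3 ≈ 63.333)
g(I) = 1/(477 + 2*I*(23 + I)) (g(I) = 1/((I + 23)*(I + I) + 477) = 1/((23 + I)*(2*I) + 477) = 1/(2*I*(23 + I) + 477) = 1/(477 + 2*I*(23 + I)))
-g(L) = -1/(477 + 2*(190/3)**2 + 46*(190/3)) = -1/(477 + 2*(36100/9) + 8740/3) = -1/(477 + 72200/9 + 8740/3) = -1/102713/9 = -1*9/102713 = -9/102713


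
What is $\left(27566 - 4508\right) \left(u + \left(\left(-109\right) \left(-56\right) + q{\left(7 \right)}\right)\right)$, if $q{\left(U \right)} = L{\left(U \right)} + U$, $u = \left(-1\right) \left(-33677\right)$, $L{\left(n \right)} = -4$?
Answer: $917339472$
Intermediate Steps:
$u = 33677$
$q{\left(U \right)} = -4 + U$
$\left(27566 - 4508\right) \left(u + \left(\left(-109\right) \left(-56\right) + q{\left(7 \right)}\right)\right) = \left(27566 - 4508\right) \left(33677 + \left(\left(-109\right) \left(-56\right) + \left(-4 + 7\right)\right)\right) = 23058 \left(33677 + \left(6104 + 3\right)\right) = 23058 \left(33677 + 6107\right) = 23058 \cdot 39784 = 917339472$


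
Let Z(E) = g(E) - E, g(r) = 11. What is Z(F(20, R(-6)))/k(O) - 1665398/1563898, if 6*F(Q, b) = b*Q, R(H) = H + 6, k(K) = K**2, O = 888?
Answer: -93801599831/88085884608 ≈ -1.0649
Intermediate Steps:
R(H) = 6 + H
F(Q, b) = Q*b/6 (F(Q, b) = (b*Q)/6 = (Q*b)/6 = Q*b/6)
Z(E) = 11 - E
Z(F(20, R(-6)))/k(O) - 1665398/1563898 = (11 - 20*(6 - 6)/6)/(888**2) - 1665398/1563898 = (11 - 20*0/6)/788544 - 1665398*1/1563898 = (11 - 1*0)*(1/788544) - 118957/111707 = (11 + 0)*(1/788544) - 118957/111707 = 11*(1/788544) - 118957/111707 = 11/788544 - 118957/111707 = -93801599831/88085884608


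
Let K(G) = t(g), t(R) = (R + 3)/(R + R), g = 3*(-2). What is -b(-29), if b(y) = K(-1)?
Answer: -1/4 ≈ -0.25000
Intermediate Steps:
g = -6
t(R) = (3 + R)/(2*R) (t(R) = (3 + R)/((2*R)) = (3 + R)*(1/(2*R)) = (3 + R)/(2*R))
K(G) = 1/4 (K(G) = (1/2)*(3 - 6)/(-6) = (1/2)*(-1/6)*(-3) = 1/4)
b(y) = 1/4
-b(-29) = -1*1/4 = -1/4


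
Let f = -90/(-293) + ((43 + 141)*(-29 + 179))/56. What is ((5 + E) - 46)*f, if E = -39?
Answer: -80918400/2051 ≈ -39453.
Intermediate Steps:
f = 1011480/2051 (f = -90*(-1/293) + (184*150)*(1/56) = 90/293 + 27600*(1/56) = 90/293 + 3450/7 = 1011480/2051 ≈ 493.16)
((5 + E) - 46)*f = ((5 - 39) - 46)*(1011480/2051) = (-34 - 46)*(1011480/2051) = -80*1011480/2051 = -80918400/2051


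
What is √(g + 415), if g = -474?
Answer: I*√59 ≈ 7.6811*I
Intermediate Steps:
√(g + 415) = √(-474 + 415) = √(-59) = I*√59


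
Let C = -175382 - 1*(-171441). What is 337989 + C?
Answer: 334048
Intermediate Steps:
C = -3941 (C = -175382 + 171441 = -3941)
337989 + C = 337989 - 3941 = 334048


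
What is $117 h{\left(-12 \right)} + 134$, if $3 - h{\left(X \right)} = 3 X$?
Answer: $4697$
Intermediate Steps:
$h{\left(X \right)} = 3 - 3 X$
$117 h{\left(-12 \right)} + 134 = 117 \left(3 - -36\right) + 134 = 117 \left(3 + 36\right) + 134 = 117 \cdot 39 + 134 = 4563 + 134 = 4697$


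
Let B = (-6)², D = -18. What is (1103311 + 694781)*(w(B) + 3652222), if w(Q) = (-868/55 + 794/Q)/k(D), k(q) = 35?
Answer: 12641535604257834/1925 ≈ 6.5670e+12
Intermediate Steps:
B = 36
w(Q) = -124/275 + 794/(35*Q) (w(Q) = (-868/55 + 794/Q)/35 = (-868*1/55 + 794/Q)*(1/35) = (-868/55 + 794/Q)*(1/35) = -124/275 + 794/(35*Q))
(1103311 + 694781)*(w(B) + 3652222) = (1103311 + 694781)*((2/1925)*(21835 - 434*36)/36 + 3652222) = 1798092*((2/1925)*(1/36)*(21835 - 15624) + 3652222) = 1798092*((2/1925)*(1/36)*6211 + 3652222) = 1798092*(6211/34650 + 3652222) = 1798092*(126549498511/34650) = 12641535604257834/1925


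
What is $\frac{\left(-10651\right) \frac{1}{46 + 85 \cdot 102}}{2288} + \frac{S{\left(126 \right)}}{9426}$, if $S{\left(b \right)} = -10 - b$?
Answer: $- \frac{1406268307}{93987626304} \approx -0.014962$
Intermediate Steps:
$\frac{\left(-10651\right) \frac{1}{46 + 85 \cdot 102}}{2288} + \frac{S{\left(126 \right)}}{9426} = \frac{\left(-10651\right) \frac{1}{46 + 85 \cdot 102}}{2288} + \frac{-10 - 126}{9426} = - \frac{10651}{46 + 8670} \cdot \frac{1}{2288} + \left(-10 - 126\right) \frac{1}{9426} = - \frac{10651}{8716} \cdot \frac{1}{2288} - \frac{68}{4713} = \left(-10651\right) \frac{1}{8716} \cdot \frac{1}{2288} - \frac{68}{4713} = \left(- \frac{10651}{8716}\right) \frac{1}{2288} - \frac{68}{4713} = - \frac{10651}{19942208} - \frac{68}{4713} = - \frac{1406268307}{93987626304}$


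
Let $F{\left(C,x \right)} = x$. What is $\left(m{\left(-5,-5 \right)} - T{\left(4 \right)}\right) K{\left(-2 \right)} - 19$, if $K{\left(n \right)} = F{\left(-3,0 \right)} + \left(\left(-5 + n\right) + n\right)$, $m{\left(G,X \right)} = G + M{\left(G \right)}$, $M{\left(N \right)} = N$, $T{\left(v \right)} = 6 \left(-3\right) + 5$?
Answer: $-46$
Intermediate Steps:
$T{\left(v \right)} = -13$ ($T{\left(v \right)} = -18 + 5 = -13$)
$m{\left(G,X \right)} = 2 G$ ($m{\left(G,X \right)} = G + G = 2 G$)
$K{\left(n \right)} = -5 + 2 n$ ($K{\left(n \right)} = 0 + \left(\left(-5 + n\right) + n\right) = 0 + \left(-5 + 2 n\right) = -5 + 2 n$)
$\left(m{\left(-5,-5 \right)} - T{\left(4 \right)}\right) K{\left(-2 \right)} - 19 = \left(2 \left(-5\right) - -13\right) \left(-5 + 2 \left(-2\right)\right) - 19 = \left(-10 + 13\right) \left(-5 - 4\right) - 19 = 3 \left(-9\right) - 19 = -27 - 19 = -46$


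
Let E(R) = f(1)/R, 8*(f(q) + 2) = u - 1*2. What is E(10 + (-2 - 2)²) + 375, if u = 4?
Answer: 38993/104 ≈ 374.93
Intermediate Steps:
f(q) = -7/4 (f(q) = -2 + (4 - 1*2)/8 = -2 + (4 - 2)/8 = -2 + (⅛)*2 = -2 + ¼ = -7/4)
E(R) = -7/(4*R)
E(10 + (-2 - 2)²) + 375 = -7/(4*(10 + (-2 - 2)²)) + 375 = -7/(4*(10 + (-4)²)) + 375 = -7/(4*(10 + 16)) + 375 = -7/4/26 + 375 = -7/4*1/26 + 375 = -7/104 + 375 = 38993/104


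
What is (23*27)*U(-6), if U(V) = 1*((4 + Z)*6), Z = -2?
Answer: 7452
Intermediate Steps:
U(V) = 12 (U(V) = 1*((4 - 2)*6) = 1*(2*6) = 1*12 = 12)
(23*27)*U(-6) = (23*27)*12 = 621*12 = 7452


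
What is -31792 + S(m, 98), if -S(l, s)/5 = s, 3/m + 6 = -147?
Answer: -32282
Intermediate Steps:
m = -1/51 (m = 3/(-6 - 147) = 3/(-153) = 3*(-1/153) = -1/51 ≈ -0.019608)
S(l, s) = -5*s
-31792 + S(m, 98) = -31792 - 5*98 = -31792 - 490 = -32282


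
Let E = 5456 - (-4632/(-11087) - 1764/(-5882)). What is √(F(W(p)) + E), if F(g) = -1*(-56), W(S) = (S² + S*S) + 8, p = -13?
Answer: √5859638211025628086/32606867 ≈ 74.238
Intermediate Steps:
W(S) = 8 + 2*S² (W(S) = (S² + S²) + 8 = 2*S² + 8 = 8 + 2*S²)
F(g) = 56
E = 177879664906/32606867 (E = 5456 - (-4632*(-1/11087) - 1764*(-1/5882)) = 5456 - (4632/11087 + 882/2941) = 5456 - 1*23401446/32606867 = 5456 - 23401446/32606867 = 177879664906/32606867 ≈ 5455.3)
√(F(W(p)) + E) = √(56 + 177879664906/32606867) = √(179705649458/32606867) = √5859638211025628086/32606867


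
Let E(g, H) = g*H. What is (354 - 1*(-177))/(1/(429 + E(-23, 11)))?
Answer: 93456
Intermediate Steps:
E(g, H) = H*g
(354 - 1*(-177))/(1/(429 + E(-23, 11))) = (354 - 1*(-177))/(1/(429 + 11*(-23))) = (354 + 177)/(1/(429 - 253)) = 531/(1/176) = 531*176 = 93456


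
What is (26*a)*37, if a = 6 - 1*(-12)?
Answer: 17316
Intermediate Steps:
a = 18 (a = 6 + 12 = 18)
(26*a)*37 = (26*18)*37 = 468*37 = 17316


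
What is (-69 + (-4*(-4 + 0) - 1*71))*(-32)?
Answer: 3968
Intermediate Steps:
(-69 + (-4*(-4 + 0) - 1*71))*(-32) = (-69 + (-4*(-4) - 71))*(-32) = (-69 + (16 - 71))*(-32) = (-69 - 55)*(-32) = -124*(-32) = 3968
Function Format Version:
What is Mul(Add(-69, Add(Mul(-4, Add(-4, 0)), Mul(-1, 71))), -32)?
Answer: 3968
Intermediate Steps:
Mul(Add(-69, Add(Mul(-4, Add(-4, 0)), Mul(-1, 71))), -32) = Mul(Add(-69, Add(Mul(-4, -4), -71)), -32) = Mul(Add(-69, Add(16, -71)), -32) = Mul(Add(-69, -55), -32) = Mul(-124, -32) = 3968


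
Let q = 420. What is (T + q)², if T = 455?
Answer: 765625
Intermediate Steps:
(T + q)² = (455 + 420)² = 875² = 765625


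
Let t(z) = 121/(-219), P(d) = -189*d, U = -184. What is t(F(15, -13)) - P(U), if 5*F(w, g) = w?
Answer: -7616065/219 ≈ -34777.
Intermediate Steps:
F(w, g) = w/5
t(z) = -121/219 (t(z) = 121*(-1/219) = -121/219)
t(F(15, -13)) - P(U) = -121/219 - (-189)*(-184) = -121/219 - 1*34776 = -121/219 - 34776 = -7616065/219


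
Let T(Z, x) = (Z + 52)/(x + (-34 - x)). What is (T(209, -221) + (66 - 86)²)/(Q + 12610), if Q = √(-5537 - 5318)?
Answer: 1293883/41590619 - 13339*I*√10855/5406780470 ≈ 0.03111 - 0.00025704*I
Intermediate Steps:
T(Z, x) = -26/17 - Z/34 (T(Z, x) = (52 + Z)/(-34) = (52 + Z)*(-1/34) = -26/17 - Z/34)
Q = I*√10855 (Q = √(-10855) = I*√10855 ≈ 104.19*I)
(T(209, -221) + (66 - 86)²)/(Q + 12610) = ((-26/17 - 1/34*209) + (66 - 86)²)/(I*√10855 + 12610) = ((-26/17 - 209/34) + (-20)²)/(12610 + I*√10855) = (-261/34 + 400)/(12610 + I*√10855) = 13339/(34*(12610 + I*√10855))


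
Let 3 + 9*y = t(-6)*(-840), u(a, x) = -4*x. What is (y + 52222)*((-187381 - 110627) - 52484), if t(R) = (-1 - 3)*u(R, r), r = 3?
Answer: -50199216700/3 ≈ -1.6733e+10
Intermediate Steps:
t(R) = 48 (t(R) = (-1 - 3)*(-4*3) = -4*(-12) = 48)
y = -13441/3 (y = -1/3 + (48*(-840))/9 = -1/3 + (1/9)*(-40320) = -1/3 - 4480 = -13441/3 ≈ -4480.3)
(y + 52222)*((-187381 - 110627) - 52484) = (-13441/3 + 52222)*((-187381 - 110627) - 52484) = 143225*(-298008 - 52484)/3 = (143225/3)*(-350492) = -50199216700/3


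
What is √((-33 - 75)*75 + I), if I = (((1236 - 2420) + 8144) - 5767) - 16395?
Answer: I*√23302 ≈ 152.65*I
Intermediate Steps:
I = -15202 (I = ((-1184 + 8144) - 5767) - 16395 = (6960 - 5767) - 16395 = 1193 - 16395 = -15202)
√((-33 - 75)*75 + I) = √((-33 - 75)*75 - 15202) = √(-108*75 - 15202) = √(-8100 - 15202) = √(-23302) = I*√23302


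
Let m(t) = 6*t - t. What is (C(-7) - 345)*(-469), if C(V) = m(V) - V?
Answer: 174937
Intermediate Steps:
m(t) = 5*t
C(V) = 4*V (C(V) = 5*V - V = 4*V)
(C(-7) - 345)*(-469) = (4*(-7) - 345)*(-469) = (-28 - 345)*(-469) = -373*(-469) = 174937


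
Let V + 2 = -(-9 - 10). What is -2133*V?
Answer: -36261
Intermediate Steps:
V = 17 (V = -2 - (-9 - 10) = -2 - 1*(-19) = -2 + 19 = 17)
-2133*V = -2133*17 = -36261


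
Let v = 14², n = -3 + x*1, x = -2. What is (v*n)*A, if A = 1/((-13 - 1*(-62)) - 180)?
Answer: 980/131 ≈ 7.4809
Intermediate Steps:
A = -1/131 (A = 1/((-13 + 62) - 180) = 1/(49 - 180) = 1/(-131) = -1/131 ≈ -0.0076336)
n = -5 (n = -3 - 2*1 = -3 - 2 = -5)
v = 196
(v*n)*A = (196*(-5))*(-1/131) = -980*(-1/131) = 980/131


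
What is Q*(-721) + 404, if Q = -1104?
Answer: 796388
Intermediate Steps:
Q*(-721) + 404 = -1104*(-721) + 404 = 795984 + 404 = 796388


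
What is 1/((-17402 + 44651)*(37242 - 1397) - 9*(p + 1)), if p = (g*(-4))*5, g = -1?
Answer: 1/976740216 ≈ 1.0238e-9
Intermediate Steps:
p = 20 (p = -1*(-4)*5 = 4*5 = 20)
1/((-17402 + 44651)*(37242 - 1397) - 9*(p + 1)) = 1/((-17402 + 44651)*(37242 - 1397) - 9*(20 + 1)) = 1/(27249*35845 - 9*21) = 1/(976740405 - 189) = 1/976740216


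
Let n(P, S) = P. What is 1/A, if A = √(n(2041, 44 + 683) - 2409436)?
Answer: -I*√2407395/2407395 ≈ -0.00064451*I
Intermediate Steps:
A = I*√2407395 (A = √(2041 - 2409436) = √(-2407395) = I*√2407395 ≈ 1551.6*I)
1/A = 1/(I*√2407395) = -I*√2407395/2407395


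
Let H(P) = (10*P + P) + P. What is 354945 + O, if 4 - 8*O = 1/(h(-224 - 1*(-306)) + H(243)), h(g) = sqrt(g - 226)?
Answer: 670705016719/1889600 + I/5668800 ≈ 3.5495e+5 + 1.764e-7*I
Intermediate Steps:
h(g) = sqrt(-226 + g)
H(P) = 12*P (H(P) = 11*P + P = 12*P)
O = 1/2 - (2916 - 12*I)/68025600 (O = 1/2 - 1/(8*(sqrt(-226 + (-224 - 1*(-306))) + 12*243)) = 1/2 - 1/(8*(sqrt(-226 + (-224 + 306)) + 2916)) = 1/2 - 1/(8*(sqrt(-226 + 82) + 2916)) = 1/2 - 1/(8*(sqrt(-144) + 2916)) = 1/2 - 1/(8*(12*I + 2916)) = 1/2 - (2916 - 12*I)/8503200/8 = 1/2 - (2916 - 12*I)/68025600 ≈ 0.49996 + 1.764e-7*I)
354945 + O = 354945 + (944719/1889600 + I/5668800) = 670705016719/1889600 + I/5668800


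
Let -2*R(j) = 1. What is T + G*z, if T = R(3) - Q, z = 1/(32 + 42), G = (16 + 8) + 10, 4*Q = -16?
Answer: 293/74 ≈ 3.9595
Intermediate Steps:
R(j) = -½ (R(j) = -½*1 = -½)
Q = -4 (Q = (¼)*(-16) = -4)
G = 34 (G = 24 + 10 = 34)
z = 1/74 ≈ 0.013514
T = 7/2 (T = -½ - 1*(-4) = -½ + 4 = 7/2 ≈ 3.5000)
T + G*z = 7/2 + 34*(1/74) = 7/2 + 17/37 = 293/74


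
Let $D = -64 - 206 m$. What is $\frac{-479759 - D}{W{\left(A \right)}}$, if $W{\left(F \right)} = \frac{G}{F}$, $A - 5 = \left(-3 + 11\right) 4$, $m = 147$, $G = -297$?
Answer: $\frac{16628281}{297} \approx 55988.0$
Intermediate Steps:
$D = -30346$ ($D = -64 - 30282 = -30346$)
$A = 37$ ($A = 5 + \left(-3 + 11\right) 4 = 5 + 8 \cdot 4 = 5 + 32 = 37$)
$W{\left(F \right)} = - \frac{297}{F}$
$\frac{-479759 - D}{W{\left(A \right)}} = \frac{-479759 - -30346}{\left(-297\right) \frac{1}{37}} = \frac{-479759 + 30346}{\left(-297\right) \frac{1}{37}} = - \frac{449413}{- \frac{297}{37}} = \left(-449413\right) \left(- \frac{37}{297}\right) = \frac{16628281}{297}$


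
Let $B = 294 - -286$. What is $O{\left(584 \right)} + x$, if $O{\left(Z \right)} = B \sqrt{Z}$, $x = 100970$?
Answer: $100970 + 1160 \sqrt{146} \approx 1.1499 \cdot 10^{5}$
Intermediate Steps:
$B = 580$ ($B = 294 + 286 = 580$)
$O{\left(Z \right)} = 580 \sqrt{Z}$
$O{\left(584 \right)} + x = 580 \sqrt{584} + 100970 = 580 \cdot 2 \sqrt{146} + 100970 = 1160 \sqrt{146} + 100970 = 100970 + 1160 \sqrt{146}$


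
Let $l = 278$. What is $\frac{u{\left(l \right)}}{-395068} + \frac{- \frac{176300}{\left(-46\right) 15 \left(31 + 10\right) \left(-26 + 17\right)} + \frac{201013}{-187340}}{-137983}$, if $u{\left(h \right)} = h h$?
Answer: $- \frac{310133652642011629}{1585475595852192540} \approx -0.19561$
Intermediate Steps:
$u{\left(h \right)} = h^{2}$
$\frac{u{\left(l \right)}}{-395068} + \frac{- \frac{176300}{\left(-46\right) 15 \left(31 + 10\right) \left(-26 + 17\right)} + \frac{201013}{-187340}}{-137983} = \frac{278^{2}}{-395068} + \frac{- \frac{176300}{\left(-46\right) 15 \left(31 + 10\right) \left(-26 + 17\right)} + \frac{201013}{-187340}}{-137983} = 77284 \left(- \frac{1}{395068}\right) + \left(- \frac{176300}{\left(-690\right) 41 \left(-9\right)} + 201013 \left(- \frac{1}{187340}\right)\right) \left(- \frac{1}{137983}\right) = - \frac{19321}{98767} + \left(- \frac{176300}{\left(-690\right) \left(-369\right)} - \frac{201013}{187340}\right) \left(- \frac{1}{137983}\right) = - \frac{19321}{98767} + \left(- \frac{176300}{254610} - \frac{201013}{187340}\right) \left(- \frac{1}{137983}\right) = - \frac{19321}{98767} + \left(\left(-176300\right) \frac{1}{254610} - \frac{201013}{187340}\right) \left(- \frac{1}{137983}\right) = - \frac{19321}{98767} + \left(- \frac{430}{621} - \frac{201013}{187340}\right) \left(- \frac{1}{137983}\right) = - \frac{19321}{98767} - - \frac{205385273}{16052685571620} = - \frac{19321}{98767} + \frac{205385273}{16052685571620} = - \frac{310133652642011629}{1585475595852192540}$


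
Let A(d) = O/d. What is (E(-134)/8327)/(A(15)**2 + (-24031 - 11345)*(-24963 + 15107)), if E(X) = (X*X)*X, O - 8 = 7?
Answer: -2406104/2903340591239 ≈ -8.2874e-7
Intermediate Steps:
O = 15 (O = 8 + 7 = 15)
E(X) = X**3 (E(X) = X**2*X = X**3)
A(d) = 15/d
(E(-134)/8327)/(A(15)**2 + (-24031 - 11345)*(-24963 + 15107)) = ((-134)**3/8327)/((15/15)**2 + (-24031 - 11345)*(-24963 + 15107)) = (-2406104*1/8327)/((15*(1/15))**2 - 35376*(-9856)) = -2406104/(8327*(1**2 + 348665856)) = -2406104/(8327*(1 + 348665856)) = -2406104/8327/348665857 = -2406104/8327*1/348665857 = -2406104/2903340591239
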